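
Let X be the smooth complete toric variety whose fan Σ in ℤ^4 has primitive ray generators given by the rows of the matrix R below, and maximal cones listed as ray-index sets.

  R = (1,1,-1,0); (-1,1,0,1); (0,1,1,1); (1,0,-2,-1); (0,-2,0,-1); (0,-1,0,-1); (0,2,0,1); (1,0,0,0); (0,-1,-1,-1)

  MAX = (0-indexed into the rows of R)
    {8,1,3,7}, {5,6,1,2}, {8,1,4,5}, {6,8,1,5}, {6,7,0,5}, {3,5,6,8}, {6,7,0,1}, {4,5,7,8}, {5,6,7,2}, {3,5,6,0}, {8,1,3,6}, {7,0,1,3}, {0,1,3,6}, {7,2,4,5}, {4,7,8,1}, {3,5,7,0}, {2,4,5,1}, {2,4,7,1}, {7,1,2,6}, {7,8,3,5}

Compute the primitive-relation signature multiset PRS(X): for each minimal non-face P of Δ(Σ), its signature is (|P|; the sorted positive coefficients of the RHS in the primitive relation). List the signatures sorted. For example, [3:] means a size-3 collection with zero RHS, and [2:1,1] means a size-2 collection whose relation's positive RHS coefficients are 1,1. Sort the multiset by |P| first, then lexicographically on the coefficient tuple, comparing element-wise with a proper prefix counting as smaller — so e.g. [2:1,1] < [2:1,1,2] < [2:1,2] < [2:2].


12 collections generate NE(X_Σ); each relation:

  P={2,8}:  v_{2} + v_{8} = 0  so sig = [2:]
  P={4,6}:  v_{4} + v_{6} = 0  so sig = [2:]
  P={0,8}:  v_{0} + v_{8} = v_{3}  so sig = [2:1]
  P={2,3}:  v_{2} + v_{3} = v_{0}  so sig = [2:1]
  P={0,2}:  v_{0} + v_{2} = v_{6} + v_{7}  so sig = [2:1,1]
  P={0,4}:  v_{0} + v_{4} = v_{7} + v_{8}  so sig = [2:1,1]
  P={3,4}:  v_{3} + v_{4} = v_{7} + 2·v_{8}  so sig = [2:1,2]
  P={1,5,7}:  v_{1} + v_{5} + v_{7} = 0  so sig = [3:]
  P={6,7,8}:  v_{6} + v_{7} + v_{8} = v_{0}  so sig = [3:1]
  P={0,1,5}:  v_{0} + v_{1} + v_{5} = v_{6} + v_{8}  so sig = [3:1,1]
  P={1,3,5}:  v_{1} + v_{3} + v_{5} = v_{6} + 2·v_{8}  so sig = [3:1,2]
  P={3,6,7}:  v_{3} + v_{6} + v_{7} = 2·v_{0}  so sig = [3:2]

Signatures (|P|; sorted positive RHS coefficients), sorted:
[[2:], [2:], [2:1], [2:1], [2:1,1], [2:1,1], [2:1,2], [3:], [3:1], [3:1,1], [3:1,2], [3:2]]


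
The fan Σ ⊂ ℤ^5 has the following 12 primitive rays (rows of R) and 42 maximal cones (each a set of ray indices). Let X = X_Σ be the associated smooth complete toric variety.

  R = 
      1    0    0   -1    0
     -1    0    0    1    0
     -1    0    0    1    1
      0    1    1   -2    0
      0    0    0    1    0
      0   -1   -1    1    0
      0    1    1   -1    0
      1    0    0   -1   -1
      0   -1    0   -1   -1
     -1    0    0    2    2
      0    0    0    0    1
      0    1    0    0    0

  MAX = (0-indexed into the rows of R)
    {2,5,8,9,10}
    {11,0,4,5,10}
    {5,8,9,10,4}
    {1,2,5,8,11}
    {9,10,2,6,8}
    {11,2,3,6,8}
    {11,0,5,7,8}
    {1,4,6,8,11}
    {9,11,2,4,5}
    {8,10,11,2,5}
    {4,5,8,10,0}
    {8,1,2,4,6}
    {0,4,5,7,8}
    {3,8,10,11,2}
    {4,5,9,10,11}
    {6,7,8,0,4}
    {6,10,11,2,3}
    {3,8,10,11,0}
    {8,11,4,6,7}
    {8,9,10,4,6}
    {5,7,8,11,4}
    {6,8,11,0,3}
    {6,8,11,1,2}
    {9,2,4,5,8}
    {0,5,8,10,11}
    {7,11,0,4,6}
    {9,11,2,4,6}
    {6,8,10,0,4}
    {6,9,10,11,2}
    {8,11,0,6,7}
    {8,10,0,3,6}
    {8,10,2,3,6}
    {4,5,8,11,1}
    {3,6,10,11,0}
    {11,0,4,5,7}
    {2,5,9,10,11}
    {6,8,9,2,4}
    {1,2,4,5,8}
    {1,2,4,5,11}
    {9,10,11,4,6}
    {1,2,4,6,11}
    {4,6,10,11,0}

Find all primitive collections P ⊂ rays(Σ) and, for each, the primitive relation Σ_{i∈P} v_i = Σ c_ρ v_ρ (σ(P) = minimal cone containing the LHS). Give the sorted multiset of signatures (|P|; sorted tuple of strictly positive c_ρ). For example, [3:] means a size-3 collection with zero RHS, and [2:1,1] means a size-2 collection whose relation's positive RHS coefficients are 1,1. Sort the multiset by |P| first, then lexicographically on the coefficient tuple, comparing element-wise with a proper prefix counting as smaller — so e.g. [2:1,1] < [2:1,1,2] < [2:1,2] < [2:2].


Σ has 21 primitive collections:

  {0,1}:  v_{0} + v_{1} = 0  ⟹  sig = [2:]
  {2,7}:  v_{2} + v_{7} = 0  ⟹  sig = [2:]
  {5,6}:  v_{5} + v_{6} = 0  ⟹  sig = [2:]
  {0,2}:  v_{0} + v_{2} = v_{10}  ⟹  sig = [2:1]
  {1,10}:  v_{1} + v_{10} = v_{2}  ⟹  sig = [2:1]
  {3,4}:  v_{3} + v_{4} = v_{6}  ⟹  sig = [2:1]
  {7,10}:  v_{7} + v_{10} = v_{0}  ⟹  sig = [2:1]
  {7,9}:  v_{7} + v_{9} = v_{4} + v_{10}  ⟹  sig = [2:1,1]
  {1,7}:  v_{1} + v_{7} = v_{4} + v_{8} + v_{11}  ⟹  sig = [2:1,1,1]
  {3,5}:  v_{3} + v_{5} = v_{8} + v_{10} + v_{11}  ⟹  sig = [2:1,1,1]
  {3,9}:  v_{3} + v_{9} = v_{2} + v_{6} + v_{10}  ⟹  sig = [2:1,1,1]
  {1,3}:  v_{1} + v_{3} = v_{2} + v_{6} + v_{8} + v_{11}  ⟹  sig = [2:1,1,1,1]
  {3,7}:  v_{3} + v_{7} = v_{0} + v_{6} + v_{8} + v_{11}  ⟹  sig = [2:1,1,1,1]
  {0,9}:  v_{0} + v_{9} = v_{4} + 2·v_{10}  ⟹  sig = [2:1,2]
  {1,9}:  v_{1} + v_{9} = 2·v_{2} + v_{4}  ⟹  sig = [2:1,2]
  {2,4,10}:  v_{2} + v_{4} + v_{10} = v_{9}  ⟹  sig = [3:1]
  {8,9,11}:  v_{8} + v_{9} + v_{11} = v_{2}  ⟹  sig = [3:1]
  {4,8,10,11}:  v_{4} + v_{8} + v_{10} + v_{11} = 0  ⟹  sig = [4:]
  {0,4,8,11}:  v_{0} + v_{4} + v_{8} + v_{11} = v_{7}  ⟹  sig = [4:1]
  {2,4,8,11}:  v_{2} + v_{4} + v_{8} + v_{11} = v_{1}  ⟹  sig = [4:1]
  {6,8,10,11}:  v_{6} + v_{8} + v_{10} + v_{11} = v_{3}  ⟹  sig = [4:1]

Signatures (|P|; sorted positive RHS coefficients), sorted:
{ [2:] ×3,  [2:1] ×4,  [2:1,1],  [2:1,1,1] ×3,  [2:1,1,1,1] ×2,  [2:1,2] ×2,  [3:1] ×2,  [4:],  [4:1] ×3 }


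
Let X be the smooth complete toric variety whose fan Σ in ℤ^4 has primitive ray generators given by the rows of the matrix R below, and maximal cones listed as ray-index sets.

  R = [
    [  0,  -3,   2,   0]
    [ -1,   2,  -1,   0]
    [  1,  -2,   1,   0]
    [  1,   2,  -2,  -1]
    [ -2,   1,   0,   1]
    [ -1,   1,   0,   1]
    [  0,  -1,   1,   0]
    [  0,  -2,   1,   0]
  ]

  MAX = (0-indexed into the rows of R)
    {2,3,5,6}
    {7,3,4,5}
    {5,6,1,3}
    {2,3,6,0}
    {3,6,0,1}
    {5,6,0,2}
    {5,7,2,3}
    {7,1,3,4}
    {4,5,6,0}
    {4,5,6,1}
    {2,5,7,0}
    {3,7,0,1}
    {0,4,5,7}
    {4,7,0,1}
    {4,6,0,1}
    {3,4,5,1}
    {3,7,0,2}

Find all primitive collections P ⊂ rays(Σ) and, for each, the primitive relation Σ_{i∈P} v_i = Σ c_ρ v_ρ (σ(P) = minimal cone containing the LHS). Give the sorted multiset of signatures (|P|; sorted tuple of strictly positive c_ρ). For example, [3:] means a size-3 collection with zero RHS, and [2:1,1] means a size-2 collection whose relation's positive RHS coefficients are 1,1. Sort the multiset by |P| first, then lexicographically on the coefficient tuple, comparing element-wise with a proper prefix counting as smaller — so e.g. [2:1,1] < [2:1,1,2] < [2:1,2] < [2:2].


Σ has 8 primitive collections:

  • {1,2}:  v_{1} + v_{2} = 0  →  sig = [2:]
  • {6,7}:  v_{6} + v_{7} = v_{0}  →  sig = [2:1]
  • {2,4}:  v_{2} + v_{4} = v_{5} + v_{7}  →  sig = [2:1,1]
  • {0,3,5}:  v_{0} + v_{3} + v_{5} = 0  →  sig = [3:]
  • {1,5,7}:  v_{1} + v_{5} + v_{7} = v_{4}  →  sig = [3:1]
  • {3,4,6}:  v_{3} + v_{4} + v_{6} = v_{1}  →  sig = [3:1]
  • {0,1,5}:  v_{0} + v_{1} + v_{5} = v_{4} + v_{6}  →  sig = [3:1,1]
  • {0,3,4}:  v_{0} + v_{3} + v_{4} = v_{1} + v_{7}  →  sig = [3:1,1]

Sorted signature multiset PRS(X):
    [2:]
    [2:1]
    [2:1,1]
    [3:]
    [3:1]
    [3:1]
    [3:1,1]
    [3:1,1]


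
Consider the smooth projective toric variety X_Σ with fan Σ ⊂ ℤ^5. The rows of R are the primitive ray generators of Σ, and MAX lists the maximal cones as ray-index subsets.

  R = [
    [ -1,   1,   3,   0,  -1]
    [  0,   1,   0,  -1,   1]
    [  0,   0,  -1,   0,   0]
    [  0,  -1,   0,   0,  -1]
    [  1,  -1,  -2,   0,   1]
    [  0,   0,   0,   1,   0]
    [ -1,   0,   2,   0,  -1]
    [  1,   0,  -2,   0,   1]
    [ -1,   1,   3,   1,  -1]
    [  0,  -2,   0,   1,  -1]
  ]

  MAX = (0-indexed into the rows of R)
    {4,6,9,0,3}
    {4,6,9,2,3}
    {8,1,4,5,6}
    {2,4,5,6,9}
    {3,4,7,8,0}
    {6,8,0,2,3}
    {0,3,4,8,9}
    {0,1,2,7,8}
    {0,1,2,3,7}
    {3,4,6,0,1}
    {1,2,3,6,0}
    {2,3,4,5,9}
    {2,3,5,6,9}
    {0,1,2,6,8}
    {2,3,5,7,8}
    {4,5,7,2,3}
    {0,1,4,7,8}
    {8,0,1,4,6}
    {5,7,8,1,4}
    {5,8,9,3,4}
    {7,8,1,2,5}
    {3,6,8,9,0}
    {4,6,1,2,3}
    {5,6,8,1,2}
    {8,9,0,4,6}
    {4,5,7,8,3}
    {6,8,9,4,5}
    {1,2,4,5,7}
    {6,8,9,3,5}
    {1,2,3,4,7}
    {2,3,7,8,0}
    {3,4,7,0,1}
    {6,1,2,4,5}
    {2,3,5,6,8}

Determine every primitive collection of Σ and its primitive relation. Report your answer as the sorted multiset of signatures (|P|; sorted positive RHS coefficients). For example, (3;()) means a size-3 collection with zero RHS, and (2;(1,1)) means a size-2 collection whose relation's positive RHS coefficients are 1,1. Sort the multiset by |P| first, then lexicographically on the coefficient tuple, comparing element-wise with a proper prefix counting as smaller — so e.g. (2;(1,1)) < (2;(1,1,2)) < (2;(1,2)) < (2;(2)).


|primitive collections| = 12. Relations:

  • {6,7}:  v_{6} + v_{7} = 0  ⟹  sig = (2;())
  • {0,5}:  v_{0} + v_{5} = v_{8}  ⟹  sig = (2;(1))
  • {1,9}:  v_{1} + v_{9} = v_{4} + v_{6}  ⟹  sig = (2;(1,1))
  • {7,9}:  v_{7} + v_{9} = v_{3} + v_{4} + v_{5}  ⟹  sig = (2;(1,1,1))
  • {0,2,4}:  v_{0} + v_{2} + v_{4} = 0  ⟹  sig = (3;())
  • {1,3,5}:  v_{1} + v_{3} + v_{5} = 0  ⟹  sig = (3;())
  • {1,3,8}:  v_{1} + v_{3} + v_{8} = v_{0}  ⟹  sig = (3;(1))
  • {2,4,8}:  v_{2} + v_{4} + v_{8} = v_{5}  ⟹  sig = (3;(1))
  • {0,2,9}:  v_{0} + v_{2} + v_{9} = v_{3} + v_{5} + v_{6}  ⟹  sig = (3;(1,1,1))
  • {2,8,9}:  v_{2} + v_{8} + v_{9} = v_{3} + 2·v_{5} + v_{6}  ⟹  sig = (3;(1,1,2))
  • {3,4,5,6}:  v_{3} + v_{4} + v_{5} + v_{6} = v_{9}  ⟹  sig = (4;(1))
  • {3,4,6,8}:  v_{3} + v_{4} + v_{6} + v_{8} = v_{0} + v_{9}  ⟹  sig = (4;(1,1))

Signatures (|P|; sorted positive RHS coefficients), sorted:
{ (2;()),  (2;(1)),  (2;(1,1)),  (2;(1,1,1)),  (3;()) ×2,  (3;(1)) ×2,  (3;(1,1,1)),  (3;(1,1,2)),  (4;(1)),  (4;(1,1)) }


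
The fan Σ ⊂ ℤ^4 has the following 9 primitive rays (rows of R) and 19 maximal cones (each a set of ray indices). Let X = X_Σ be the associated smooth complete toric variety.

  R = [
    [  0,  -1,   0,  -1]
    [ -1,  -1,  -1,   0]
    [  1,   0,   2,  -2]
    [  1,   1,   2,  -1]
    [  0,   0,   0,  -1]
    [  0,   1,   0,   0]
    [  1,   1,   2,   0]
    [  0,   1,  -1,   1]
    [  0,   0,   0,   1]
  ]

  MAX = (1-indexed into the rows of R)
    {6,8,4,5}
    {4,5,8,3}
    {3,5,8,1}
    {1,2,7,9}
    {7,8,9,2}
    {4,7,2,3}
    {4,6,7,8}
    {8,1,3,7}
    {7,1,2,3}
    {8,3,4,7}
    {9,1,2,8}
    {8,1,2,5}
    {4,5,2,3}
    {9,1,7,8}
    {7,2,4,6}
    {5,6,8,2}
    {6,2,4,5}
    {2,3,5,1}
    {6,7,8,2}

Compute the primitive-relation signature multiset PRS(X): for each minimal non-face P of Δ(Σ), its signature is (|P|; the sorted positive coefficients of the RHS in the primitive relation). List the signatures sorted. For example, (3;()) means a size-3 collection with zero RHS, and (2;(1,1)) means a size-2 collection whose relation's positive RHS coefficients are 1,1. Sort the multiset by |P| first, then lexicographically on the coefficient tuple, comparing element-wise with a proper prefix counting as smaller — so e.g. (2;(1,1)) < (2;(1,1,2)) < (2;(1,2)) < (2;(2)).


11 minimal non-faces of Δ(Σ) (on 9 rays):

  P = {5,9}:  v_{5} + v_{9} = 0 ; sig = (2;())
  P = {1,4}:  v_{1} + v_{4} = v_{3} ; sig = (2;(1))
  P = {1,6}:  v_{1} + v_{6} = v_{5} ; sig = (2;(1))
  P = {4,9}:  v_{4} + v_{9} = v_{7} ; sig = (2;(1))
  P = {5,7}:  v_{5} + v_{7} = v_{4} ; sig = (2;(1))
  P = {3,6}:  v_{3} + v_{6} = v_{4} + v_{5} ; sig = (2;(1,1))
  P = {3,9}:  v_{3} + v_{9} = v_{1} + v_{7} ; sig = (2;(1,1))
  P = {6,9}:  v_{6} + v_{9} = v_{2} + v_{7} + v_{8} ; sig = (2;(1,1,1))
  P = {2,3,8}:  v_{2} + v_{3} + v_{8} = v_{5} ; sig = (3;(1))
  P = {2,4,8}:  v_{2} + v_{4} + v_{8} = v_{6} ; sig = (3;(1))
  P = {1,2,7,8}:  v_{1} + v_{2} + v_{7} + v_{8} = 0 ; sig = (4;())

so the primitive-relation signature multiset is
    |P|=2: 8 collections, coeffs (), (1), (1), (1), (1), (1,1), (1,1), (1,1,1)
    |P|=3: 2 collections, coeffs (1), (1)
    |P|=4: 1 collection, coeffs ()


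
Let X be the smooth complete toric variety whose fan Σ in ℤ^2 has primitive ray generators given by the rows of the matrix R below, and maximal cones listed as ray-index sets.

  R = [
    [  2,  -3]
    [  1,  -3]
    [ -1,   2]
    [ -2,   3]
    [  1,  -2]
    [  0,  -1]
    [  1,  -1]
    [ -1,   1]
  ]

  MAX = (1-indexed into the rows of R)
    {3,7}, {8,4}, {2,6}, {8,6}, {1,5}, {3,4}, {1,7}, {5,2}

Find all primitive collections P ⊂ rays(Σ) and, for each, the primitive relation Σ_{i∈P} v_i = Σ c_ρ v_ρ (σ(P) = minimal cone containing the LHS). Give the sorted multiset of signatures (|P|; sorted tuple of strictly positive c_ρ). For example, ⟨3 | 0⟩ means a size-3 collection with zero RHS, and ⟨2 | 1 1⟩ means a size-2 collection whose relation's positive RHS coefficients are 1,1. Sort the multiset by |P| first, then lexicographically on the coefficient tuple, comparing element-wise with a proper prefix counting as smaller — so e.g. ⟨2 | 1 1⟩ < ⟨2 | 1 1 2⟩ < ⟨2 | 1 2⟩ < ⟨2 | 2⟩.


|primitive collections| = 20. Relations:

  {1,4}:  v_{1} + v_{4} = 0 ; sig = ⟨2 | 0⟩
  {3,5}:  v_{3} + v_{5} = 0 ; sig = ⟨2 | 0⟩
  {7,8}:  v_{7} + v_{8} = 0 ; sig = ⟨2 | 0⟩
  {1,3}:  v_{1} + v_{3} = v_{7} ; sig = ⟨2 | 1⟩
  {1,8}:  v_{1} + v_{8} = v_{5} ; sig = ⟨2 | 1⟩
  {2,3}:  v_{2} + v_{3} = v_{6} ; sig = ⟨2 | 1⟩
  {3,6}:  v_{3} + v_{6} = v_{8} ; sig = ⟨2 | 1⟩
  {3,8}:  v_{3} + v_{8} = v_{4} ; sig = ⟨2 | 1⟩
  {4,5}:  v_{4} + v_{5} = v_{8} ; sig = ⟨2 | 1⟩
  {4,7}:  v_{4} + v_{7} = v_{3} ; sig = ⟨2 | 1⟩
  {5,6}:  v_{5} + v_{6} = v_{2} ; sig = ⟨2 | 1⟩
  {5,7}:  v_{5} + v_{7} = v_{1} ; sig = ⟨2 | 1⟩
  {5,8}:  v_{5} + v_{8} = v_{6} ; sig = ⟨2 | 1⟩
  {6,7}:  v_{6} + v_{7} = v_{5} ; sig = ⟨2 | 1⟩
  {2,4}:  v_{2} + v_{4} = v_{6} + v_{8} ; sig = ⟨2 | 1 1⟩
  {1,6}:  v_{1} + v_{6} = 2·v_{5} ; sig = ⟨2 | 2⟩
  {2,7}:  v_{2} + v_{7} = 2·v_{5} ; sig = ⟨2 | 2⟩
  {2,8}:  v_{2} + v_{8} = 2·v_{6} ; sig = ⟨2 | 2⟩
  {4,6}:  v_{4} + v_{6} = 2·v_{8} ; sig = ⟨2 | 2⟩
  {1,2}:  v_{1} + v_{2} = 3·v_{5} ; sig = ⟨2 | 3⟩

Sorted signature multiset PRS(X):
    ⟨2 | 0⟩
    ⟨2 | 0⟩
    ⟨2 | 0⟩
    ⟨2 | 1⟩
    ⟨2 | 1⟩
    ⟨2 | 1⟩
    ⟨2 | 1⟩
    ⟨2 | 1⟩
    ⟨2 | 1⟩
    ⟨2 | 1⟩
    ⟨2 | 1⟩
    ⟨2 | 1⟩
    ⟨2 | 1⟩
    ⟨2 | 1⟩
    ⟨2 | 1 1⟩
    ⟨2 | 2⟩
    ⟨2 | 2⟩
    ⟨2 | 2⟩
    ⟨2 | 2⟩
    ⟨2 | 3⟩


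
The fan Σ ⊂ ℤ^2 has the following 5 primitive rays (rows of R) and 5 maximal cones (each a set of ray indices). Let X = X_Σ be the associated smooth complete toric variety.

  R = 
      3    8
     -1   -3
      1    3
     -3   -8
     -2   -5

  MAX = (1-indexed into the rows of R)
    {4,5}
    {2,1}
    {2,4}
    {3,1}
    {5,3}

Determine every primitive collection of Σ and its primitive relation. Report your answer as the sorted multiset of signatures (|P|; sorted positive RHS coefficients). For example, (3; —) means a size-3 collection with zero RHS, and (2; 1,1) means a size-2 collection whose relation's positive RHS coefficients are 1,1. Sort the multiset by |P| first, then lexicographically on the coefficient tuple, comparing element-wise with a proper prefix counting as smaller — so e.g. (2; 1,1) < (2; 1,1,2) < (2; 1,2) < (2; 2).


5 minimal non-faces of Δ(Σ) (on 5 rays):

  {1,4}:  v_{1} + v_{4} = 0  ⟹  sig = (2; —)
  {2,3}:  v_{2} + v_{3} = 0  ⟹  sig = (2; —)
  {1,5}:  v_{1} + v_{5} = v_{3}  ⟹  sig = (2; 1)
  {2,5}:  v_{2} + v_{5} = v_{4}  ⟹  sig = (2; 1)
  {3,4}:  v_{3} + v_{4} = v_{5}  ⟹  sig = (2; 1)

Sorted signature multiset PRS(X):
{ (2; —) ×2,  (2; 1) ×3 }


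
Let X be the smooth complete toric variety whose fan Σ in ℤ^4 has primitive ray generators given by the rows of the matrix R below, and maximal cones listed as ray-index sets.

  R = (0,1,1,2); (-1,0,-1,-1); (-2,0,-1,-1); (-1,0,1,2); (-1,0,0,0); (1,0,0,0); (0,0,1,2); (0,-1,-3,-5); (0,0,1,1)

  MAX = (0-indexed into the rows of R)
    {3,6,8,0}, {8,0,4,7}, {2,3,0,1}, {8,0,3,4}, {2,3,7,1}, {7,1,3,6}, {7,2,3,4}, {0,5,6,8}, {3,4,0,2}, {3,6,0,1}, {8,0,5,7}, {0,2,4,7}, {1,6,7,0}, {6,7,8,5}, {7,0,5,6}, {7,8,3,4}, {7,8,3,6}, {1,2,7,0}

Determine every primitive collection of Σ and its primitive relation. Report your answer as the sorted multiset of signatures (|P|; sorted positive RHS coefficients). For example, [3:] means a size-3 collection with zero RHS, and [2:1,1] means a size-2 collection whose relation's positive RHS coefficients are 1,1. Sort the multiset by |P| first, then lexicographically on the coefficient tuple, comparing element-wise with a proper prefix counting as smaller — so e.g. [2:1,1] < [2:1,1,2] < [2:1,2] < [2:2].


Minimal non-faces — 11 found among 9 rays, 18 max cones:

  {4,5}:  v_{4} + v_{5} = 0  so sig = [2:]
  {1,4}:  v_{1} + v_{4} = v_{2}  so sig = [2:1]
  {1,8}:  v_{1} + v_{8} = v_{4}  so sig = [2:1]
  {2,5}:  v_{2} + v_{5} = v_{1}  so sig = [2:1]
  {3,5}:  v_{3} + v_{5} = v_{6}  so sig = [2:1]
  {4,6}:  v_{4} + v_{6} = v_{3}  so sig = [2:1]
  {2,6}:  v_{2} + v_{6} = v_{1} + v_{3}  so sig = [2:1,1]
  {1,5}:  v_{1} + v_{5} = v_{0} + v_{6} + v_{7}  so sig = [2:1,1,1]
  {2,8}:  v_{2} + v_{8} = 2·v_{4}  so sig = [2:2]
  {0,3,7}:  v_{0} + v_{3} + v_{7} = v_{1}  so sig = [3:1]
  {0,6,7,8}:  v_{0} + v_{6} + v_{7} + v_{8} = 0  so sig = [4:]

so the primitive-relation signature multiset is
    |P|=2: 9 collections, coeffs (), (1), (1), (1), (1), (1), (1,1), (1,1,1), (2)
    |P|=3: 1 collection, coeffs (1)
    |P|=4: 1 collection, coeffs ()


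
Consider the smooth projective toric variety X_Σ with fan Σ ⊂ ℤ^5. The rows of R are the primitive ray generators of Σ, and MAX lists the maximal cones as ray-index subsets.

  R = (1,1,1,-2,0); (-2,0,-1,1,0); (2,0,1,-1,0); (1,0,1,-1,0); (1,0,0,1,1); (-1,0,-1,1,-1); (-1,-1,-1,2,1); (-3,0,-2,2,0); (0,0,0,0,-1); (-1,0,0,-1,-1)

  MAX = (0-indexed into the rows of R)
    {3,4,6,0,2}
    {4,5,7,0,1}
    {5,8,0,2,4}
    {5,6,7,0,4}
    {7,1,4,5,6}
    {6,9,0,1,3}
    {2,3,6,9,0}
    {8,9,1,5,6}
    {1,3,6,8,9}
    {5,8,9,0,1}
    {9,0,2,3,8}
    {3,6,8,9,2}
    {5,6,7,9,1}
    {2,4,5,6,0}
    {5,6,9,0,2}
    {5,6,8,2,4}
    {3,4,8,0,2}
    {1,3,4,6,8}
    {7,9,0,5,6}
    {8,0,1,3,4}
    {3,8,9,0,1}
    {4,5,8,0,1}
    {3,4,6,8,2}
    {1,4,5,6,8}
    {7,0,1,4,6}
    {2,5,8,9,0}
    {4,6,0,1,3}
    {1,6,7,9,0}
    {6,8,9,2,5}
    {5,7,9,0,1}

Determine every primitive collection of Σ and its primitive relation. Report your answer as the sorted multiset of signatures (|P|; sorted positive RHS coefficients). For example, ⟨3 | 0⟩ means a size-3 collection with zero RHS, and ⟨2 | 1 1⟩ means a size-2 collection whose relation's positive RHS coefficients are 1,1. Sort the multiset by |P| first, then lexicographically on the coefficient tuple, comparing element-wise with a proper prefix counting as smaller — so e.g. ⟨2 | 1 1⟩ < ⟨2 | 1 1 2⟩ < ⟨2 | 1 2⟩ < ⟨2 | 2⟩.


8 minimal non-faces of Δ(Σ) (on 10 rays):

  • {1,2}:  v_{1} + v_{2} = 0  ⟹  sig = ⟨2 | 0⟩
  • {4,9}:  v_{4} + v_{9} = 0  ⟹  sig = ⟨2 | 0⟩
  • {3,5}:  v_{3} + v_{5} = v_{8}  ⟹  sig = ⟨2 | 1⟩
  • {3,7}:  v_{3} + v_{7} = v_{1}  ⟹  sig = ⟨2 | 1⟩
  • {7,8}:  v_{7} + v_{8} = v_{1} + v_{5}  ⟹  sig = ⟨2 | 1 1⟩
  • {2,7}:  v_{2} + v_{7} = v_{0} + v_{5} + v_{6}  ⟹  sig = ⟨2 | 1 1 1⟩
  • {0,6,8}:  v_{0} + v_{6} + v_{8} = 0  ⟹  sig = ⟨3 | 0⟩
  • {0,1,5,6}:  v_{0} + v_{1} + v_{5} + v_{6} = v_{7}  ⟹  sig = ⟨4 | 1⟩

Hence PRS(X_Σ) =
{ ⟨2 | 0⟩ ×2,  ⟨2 | 1⟩ ×2,  ⟨2 | 1 1⟩,  ⟨2 | 1 1 1⟩,  ⟨3 | 0⟩,  ⟨4 | 1⟩ }


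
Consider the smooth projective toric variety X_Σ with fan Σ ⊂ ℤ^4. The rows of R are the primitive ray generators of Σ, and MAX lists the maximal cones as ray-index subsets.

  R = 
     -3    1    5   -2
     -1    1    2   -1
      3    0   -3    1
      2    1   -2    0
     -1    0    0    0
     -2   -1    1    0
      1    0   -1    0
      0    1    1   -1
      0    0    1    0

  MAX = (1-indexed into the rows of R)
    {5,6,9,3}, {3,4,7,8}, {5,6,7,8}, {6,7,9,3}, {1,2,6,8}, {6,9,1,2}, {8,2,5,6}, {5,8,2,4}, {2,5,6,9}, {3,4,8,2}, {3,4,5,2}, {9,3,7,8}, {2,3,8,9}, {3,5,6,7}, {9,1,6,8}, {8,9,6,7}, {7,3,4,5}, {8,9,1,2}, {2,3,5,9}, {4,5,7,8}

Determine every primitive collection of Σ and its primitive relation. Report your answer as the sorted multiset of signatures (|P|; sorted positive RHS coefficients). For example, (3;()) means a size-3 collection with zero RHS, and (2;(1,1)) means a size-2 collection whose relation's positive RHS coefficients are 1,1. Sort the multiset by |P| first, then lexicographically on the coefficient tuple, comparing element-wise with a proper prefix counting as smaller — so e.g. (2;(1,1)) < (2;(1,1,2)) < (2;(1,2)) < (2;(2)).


Primitive collections (13):

  P = {2,7}:  v_{2} + v_{7} = v_{8}  ⇒ sig = (2;(1))
  P = {1,3}:  v_{1} + v_{3} = v_{8} + v_{9}  ⇒ sig = (2;(1,1))
  P = {1,4}:  v_{1} + v_{4} = v_{2} + v_{8}  ⇒ sig = (2;(1,1))
  P = {4,6}:  v_{4} + v_{6} = v_{5} + v_{7}  ⇒ sig = (2;(1,1))
  P = {4,9}:  v_{4} + v_{9} = v_{2} + v_{3}  ⇒ sig = (2;(1,1))
  P = {1,7}:  v_{1} + v_{7} = v_{6} + 2·v_{8} + v_{9}  ⇒ sig = (2;(1,1,2))
  P = {1,5}:  v_{1} + v_{5} = 2·v_{2} + v_{6}  ⇒ sig = (2;(1,2))
  P = {2,3,6}:  v_{2} + v_{3} + v_{6} = 0  ⇒ sig = (3;())
  P = {5,7,9}:  v_{5} + v_{7} + v_{9} = 0  ⇒ sig = (3;())
  P = {3,5,8}:  v_{3} + v_{5} + v_{8} = v_{4}  ⇒ sig = (3;(1))
  P = {3,6,8}:  v_{3} + v_{6} + v_{8} = v_{7}  ⇒ sig = (3;(1))
  P = {5,8,9}:  v_{5} + v_{8} + v_{9} = v_{2}  ⇒ sig = (3;(1))
  P = {2,6,8,9}:  v_{2} + v_{6} + v_{8} + v_{9} = v_{1}  ⇒ sig = (4;(1))

Sorted signature multiset PRS(X):
    (2;(1))
    (2;(1,1))
    (2;(1,1))
    (2;(1,1))
    (2;(1,1))
    (2;(1,1,2))
    (2;(1,2))
    (3;())
    (3;())
    (3;(1))
    (3;(1))
    (3;(1))
    (4;(1))


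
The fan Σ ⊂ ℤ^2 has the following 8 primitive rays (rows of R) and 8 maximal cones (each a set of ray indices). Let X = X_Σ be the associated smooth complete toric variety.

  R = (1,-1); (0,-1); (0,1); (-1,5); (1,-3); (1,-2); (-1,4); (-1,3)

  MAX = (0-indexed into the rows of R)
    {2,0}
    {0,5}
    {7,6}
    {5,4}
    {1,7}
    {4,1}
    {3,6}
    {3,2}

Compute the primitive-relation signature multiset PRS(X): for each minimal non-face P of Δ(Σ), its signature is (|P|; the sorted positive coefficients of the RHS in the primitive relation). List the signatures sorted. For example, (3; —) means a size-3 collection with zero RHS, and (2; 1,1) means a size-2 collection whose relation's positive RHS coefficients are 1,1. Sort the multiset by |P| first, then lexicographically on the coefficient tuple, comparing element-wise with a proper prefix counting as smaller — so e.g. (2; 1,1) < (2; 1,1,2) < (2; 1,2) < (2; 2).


Minimal non-faces — 20 found among 8 rays, 8 max cones:

  • {1,2}:  v_{1} + v_{2} = 0  ⇒ sig = (2; —)
  • {4,7}:  v_{4} + v_{7} = 0  ⇒ sig = (2; —)
  • {0,1}:  v_{0} + v_{1} = v_{5}  ⇒ sig = (2; 1)
  • {1,3}:  v_{1} + v_{3} = v_{6}  ⇒ sig = (2; 1)
  • {1,5}:  v_{1} + v_{5} = v_{4}  ⇒ sig = (2; 1)
  • {1,6}:  v_{1} + v_{6} = v_{7}  ⇒ sig = (2; 1)
  • {2,4}:  v_{2} + v_{4} = v_{5}  ⇒ sig = (2; 1)
  • {2,5}:  v_{2} + v_{5} = v_{0}  ⇒ sig = (2; 1)
  • {2,6}:  v_{2} + v_{6} = v_{3}  ⇒ sig = (2; 1)
  • {2,7}:  v_{2} + v_{7} = v_{6}  ⇒ sig = (2; 1)
  • {4,6}:  v_{4} + v_{6} = v_{2}  ⇒ sig = (2; 1)
  • {5,7}:  v_{5} + v_{7} = v_{2}  ⇒ sig = (2; 1)
  • {0,4}:  v_{0} + v_{4} = 2·v_{5}  ⇒ sig = (2; 2)
  • {0,7}:  v_{0} + v_{7} = 2·v_{2}  ⇒ sig = (2; 2)
  • {3,4}:  v_{3} + v_{4} = 2·v_{2}  ⇒ sig = (2; 2)
  • {3,7}:  v_{3} + v_{7} = 2·v_{6}  ⇒ sig = (2; 2)
  • {5,6}:  v_{5} + v_{6} = 2·v_{2}  ⇒ sig = (2; 2)
  • {0,6}:  v_{0} + v_{6} = 3·v_{2}  ⇒ sig = (2; 3)
  • {3,5}:  v_{3} + v_{5} = 3·v_{2}  ⇒ sig = (2; 3)
  • {0,3}:  v_{0} + v_{3} = 4·v_{2}  ⇒ sig = (2; 4)

Signatures (|P|; sorted positive RHS coefficients), sorted:
{ (2; —) ×2,  (2; 1) ×10,  (2; 2) ×5,  (2; 3) ×2,  (2; 4) }


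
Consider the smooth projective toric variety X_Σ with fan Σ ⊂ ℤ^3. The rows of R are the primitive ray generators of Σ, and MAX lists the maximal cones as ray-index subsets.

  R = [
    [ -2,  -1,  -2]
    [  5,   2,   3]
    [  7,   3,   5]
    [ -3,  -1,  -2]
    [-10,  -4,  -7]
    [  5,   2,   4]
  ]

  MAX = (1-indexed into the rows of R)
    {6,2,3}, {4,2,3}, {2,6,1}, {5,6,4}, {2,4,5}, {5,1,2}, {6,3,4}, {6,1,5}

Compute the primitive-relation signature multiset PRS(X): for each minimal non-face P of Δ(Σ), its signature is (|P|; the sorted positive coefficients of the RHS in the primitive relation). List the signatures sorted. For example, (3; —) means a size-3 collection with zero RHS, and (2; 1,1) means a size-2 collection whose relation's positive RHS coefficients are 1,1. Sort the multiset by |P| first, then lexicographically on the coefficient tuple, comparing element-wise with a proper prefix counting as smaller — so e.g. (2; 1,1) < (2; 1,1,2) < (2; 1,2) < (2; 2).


5 minimal non-faces of Δ(Σ) (on 6 rays):

  {1,3}:  v_{1} + v_{3} = v_{2} — sig = (2; 1)
  {3,5}:  v_{3} + v_{5} = v_{4} — sig = (2; 1)
  {1,4}:  v_{1} + v_{4} = v_{2} + v_{5} — sig = (2; 1,1)
  {2,5,6}:  v_{2} + v_{5} + v_{6} = 0 — sig = (3; —)
  {2,4,6}:  v_{2} + v_{4} + v_{6} = v_{3} — sig = (3; 1)

Signatures (|P|; sorted positive RHS coefficients), sorted:
    |P|=2: 3 collections, coeffs (1), (1), (1,1)
    |P|=3: 2 collections, coeffs (), (1)


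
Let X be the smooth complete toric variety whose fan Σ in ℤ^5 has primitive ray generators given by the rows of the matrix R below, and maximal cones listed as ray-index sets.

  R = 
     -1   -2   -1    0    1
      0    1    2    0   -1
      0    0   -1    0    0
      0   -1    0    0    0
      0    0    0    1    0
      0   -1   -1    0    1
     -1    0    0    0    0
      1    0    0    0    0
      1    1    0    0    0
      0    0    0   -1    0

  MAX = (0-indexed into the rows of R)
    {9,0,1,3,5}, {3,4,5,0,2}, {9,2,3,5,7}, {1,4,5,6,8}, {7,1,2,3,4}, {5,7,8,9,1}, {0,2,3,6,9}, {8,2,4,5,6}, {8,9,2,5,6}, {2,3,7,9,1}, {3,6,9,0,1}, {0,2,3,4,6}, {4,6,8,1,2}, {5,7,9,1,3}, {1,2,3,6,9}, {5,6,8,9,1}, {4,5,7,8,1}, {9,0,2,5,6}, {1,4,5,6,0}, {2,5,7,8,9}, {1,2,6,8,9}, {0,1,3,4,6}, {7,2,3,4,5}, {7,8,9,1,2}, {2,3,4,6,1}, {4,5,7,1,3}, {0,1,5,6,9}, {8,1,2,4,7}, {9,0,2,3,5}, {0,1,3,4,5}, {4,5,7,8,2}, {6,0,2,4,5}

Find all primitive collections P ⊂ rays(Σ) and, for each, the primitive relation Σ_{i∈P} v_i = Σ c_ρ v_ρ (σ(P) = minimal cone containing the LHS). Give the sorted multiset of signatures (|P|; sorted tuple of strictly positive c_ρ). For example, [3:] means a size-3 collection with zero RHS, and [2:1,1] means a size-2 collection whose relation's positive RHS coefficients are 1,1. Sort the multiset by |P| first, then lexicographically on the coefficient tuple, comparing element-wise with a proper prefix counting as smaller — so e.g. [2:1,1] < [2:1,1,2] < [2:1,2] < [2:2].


8 collections generate NE(X_Σ); each relation:

  {4,9}:  v_{4} + v_{9} = 0  →  sig = [2:]
  {6,7}:  v_{6} + v_{7} = 0  →  sig = [2:]
  {0,8}:  v_{0} + v_{8} = v_{5}  →  sig = [2:1]
  {3,8}:  v_{3} + v_{8} = v_{7}  →  sig = [2:1]
  {0,7}:  v_{0} + v_{7} = v_{3} + v_{5}  →  sig = [2:1,1]
  {1,2,5}:  v_{1} + v_{2} + v_{5} = 0  →  sig = [3:]
  {3,5,6}:  v_{3} + v_{5} + v_{6} = v_{0}  →  sig = [3:1]
  {0,1,2}:  v_{0} + v_{1} + v_{2} = v_{3} + v_{6}  →  sig = [3:1,1]

so the primitive-relation signature multiset is
[[2:], [2:], [2:1], [2:1], [2:1,1], [3:], [3:1], [3:1,1]]


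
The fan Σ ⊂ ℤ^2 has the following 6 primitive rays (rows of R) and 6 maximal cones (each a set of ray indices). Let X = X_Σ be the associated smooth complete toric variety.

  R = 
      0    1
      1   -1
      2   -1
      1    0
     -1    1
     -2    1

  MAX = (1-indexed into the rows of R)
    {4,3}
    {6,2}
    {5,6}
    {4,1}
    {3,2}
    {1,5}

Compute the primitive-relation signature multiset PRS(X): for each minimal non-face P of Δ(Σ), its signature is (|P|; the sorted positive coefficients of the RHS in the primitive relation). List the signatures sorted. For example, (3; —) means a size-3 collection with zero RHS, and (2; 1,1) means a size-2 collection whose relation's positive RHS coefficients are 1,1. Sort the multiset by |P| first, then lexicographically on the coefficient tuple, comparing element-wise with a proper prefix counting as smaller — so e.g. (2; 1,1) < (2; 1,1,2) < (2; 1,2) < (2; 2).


The 9 primitive collections of Σ (r=6, n=2):

  • {2,5}:  v_{2} + v_{5} = 0  ⟹  sig = (2; —)
  • {3,6}:  v_{3} + v_{6} = 0  ⟹  sig = (2; —)
  • {1,2}:  v_{1} + v_{2} = v_{4}  ⟹  sig = (2; 1)
  • {2,4}:  v_{2} + v_{4} = v_{3}  ⟹  sig = (2; 1)
  • {3,5}:  v_{3} + v_{5} = v_{4}  ⟹  sig = (2; 1)
  • {4,5}:  v_{4} + v_{5} = v_{1}  ⟹  sig = (2; 1)
  • {4,6}:  v_{4} + v_{6} = v_{5}  ⟹  sig = (2; 1)
  • {1,3}:  v_{1} + v_{3} = 2·v_{4}  ⟹  sig = (2; 2)
  • {1,6}:  v_{1} + v_{6} = 2·v_{5}  ⟹  sig = (2; 2)

so the primitive-relation signature multiset is
    (2; —)
    (2; —)
    (2; 1)
    (2; 1)
    (2; 1)
    (2; 1)
    (2; 1)
    (2; 2)
    (2; 2)


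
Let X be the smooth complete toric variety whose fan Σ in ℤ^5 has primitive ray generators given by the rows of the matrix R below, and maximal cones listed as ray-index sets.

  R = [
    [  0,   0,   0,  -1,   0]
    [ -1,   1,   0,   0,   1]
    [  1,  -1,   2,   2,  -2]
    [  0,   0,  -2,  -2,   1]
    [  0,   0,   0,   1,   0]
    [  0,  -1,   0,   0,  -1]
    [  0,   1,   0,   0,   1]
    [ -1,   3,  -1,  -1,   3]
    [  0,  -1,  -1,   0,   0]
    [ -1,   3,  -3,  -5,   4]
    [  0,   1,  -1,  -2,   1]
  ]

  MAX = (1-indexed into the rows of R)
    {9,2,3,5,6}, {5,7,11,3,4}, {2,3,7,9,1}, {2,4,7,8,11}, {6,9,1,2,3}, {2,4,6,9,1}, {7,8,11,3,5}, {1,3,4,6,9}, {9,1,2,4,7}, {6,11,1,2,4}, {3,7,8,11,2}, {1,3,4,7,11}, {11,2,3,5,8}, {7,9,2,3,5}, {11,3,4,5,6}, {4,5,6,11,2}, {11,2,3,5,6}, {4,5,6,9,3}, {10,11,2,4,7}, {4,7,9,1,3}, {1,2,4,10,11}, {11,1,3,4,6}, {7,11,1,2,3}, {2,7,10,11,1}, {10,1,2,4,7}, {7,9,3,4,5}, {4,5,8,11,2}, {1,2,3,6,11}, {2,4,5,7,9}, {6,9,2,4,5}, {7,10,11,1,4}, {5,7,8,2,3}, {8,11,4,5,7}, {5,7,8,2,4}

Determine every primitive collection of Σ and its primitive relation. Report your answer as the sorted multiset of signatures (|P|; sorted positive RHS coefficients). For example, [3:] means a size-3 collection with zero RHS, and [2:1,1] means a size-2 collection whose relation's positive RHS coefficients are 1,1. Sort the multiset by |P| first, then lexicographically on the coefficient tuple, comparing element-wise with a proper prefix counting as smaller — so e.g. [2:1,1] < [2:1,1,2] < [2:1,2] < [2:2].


Minimal non-faces — 15 found among 11 rays, 34 max cones:

  P={1,5}:  v_{1} + v_{5} = 0  →  sig = [2:]
  P={6,7}:  v_{6} + v_{7} = 0  →  sig = [2:]
  P={9,11}:  v_{9} + v_{11} = v_{4}  →  sig = [2:1]
  P={1,8}:  v_{1} + v_{8} = v_{2} + v_{7} + v_{11}  →  sig = [2:1,1,1]
  P={3,10}:  v_{3} + v_{10} = v_{1} + v_{7} + v_{11}  →  sig = [2:1,1,1]
  P={6,8}:  v_{6} + v_{8} = v_{2} + v_{5} + v_{11}  →  sig = [2:1,1,1]
  P={5,10}:  v_{5} + v_{10} = v_{2} + v_{4} + v_{7} + v_{11}  →  sig = [2:1,1,1,1]
  P={6,10}:  v_{6} + v_{10} = v_{1} + v_{2} + v_{4} + v_{11}  →  sig = [2:1,1,1,1]
  P={8,9}:  v_{8} + v_{9} = v_{2} + v_{4} + v_{5} + v_{7}  →  sig = [2:1,1,1,1]
  P={9,10}:  v_{9} + v_{10} = v_{1} + v_{2} + 2·v_{4} + v_{7}  →  sig = [2:1,1,1,2]
  P={8,10}:  v_{8} + v_{10} = 2·v_{2} + v_{4} + 2·v_{7} + 2·v_{11}  →  sig = [2:1,2,2,2]
  P={2,3,4}:  v_{2} + v_{3} + v_{4} = 0  →  sig = [3:]
  P={3,4,8}:  v_{3} + v_{4} + v_{8} = v_{5} + v_{7} + v_{11}  →  sig = [3:1,1,1]
  P={2,5,7,11}:  v_{2} + v_{5} + v_{7} + v_{11} = v_{8}  →  sig = [4:1]
  P={1,2,4,7,11}:  v_{1} + v_{2} + v_{4} + v_{7} + v_{11} = v_{10}  →  sig = [5:1]

Hence PRS(X_Σ) =
    |P|=2: 11 collections, coeffs (), (), (1), (1,1,1), (1,1,1), (1,1,1), (1,1,1,1), (1,1,1,1), (1,1,1,1), (1,1,1,2), (1,2,2,2)
    |P|=3: 2 collections, coeffs (), (1,1,1)
    |P|=4: 1 collection, coeffs (1)
    |P|=5: 1 collection, coeffs (1)


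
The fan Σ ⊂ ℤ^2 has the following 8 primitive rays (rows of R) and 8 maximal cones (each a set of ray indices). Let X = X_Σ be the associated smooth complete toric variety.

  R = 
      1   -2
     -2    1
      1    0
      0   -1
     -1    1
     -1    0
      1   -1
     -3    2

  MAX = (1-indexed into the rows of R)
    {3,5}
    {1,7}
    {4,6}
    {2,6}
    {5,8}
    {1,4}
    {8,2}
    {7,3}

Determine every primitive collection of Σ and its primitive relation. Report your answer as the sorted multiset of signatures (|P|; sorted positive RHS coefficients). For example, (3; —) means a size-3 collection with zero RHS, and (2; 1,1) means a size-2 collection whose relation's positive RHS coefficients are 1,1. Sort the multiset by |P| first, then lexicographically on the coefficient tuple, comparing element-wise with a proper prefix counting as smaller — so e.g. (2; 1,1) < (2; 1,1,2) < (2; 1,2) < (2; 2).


|primitive collections| = 20. Relations:

  P = {3,6}:  v_{3} + v_{6} = 0  ⇒ sig = (2; —)
  P = {5,7}:  v_{5} + v_{7} = 0  ⇒ sig = (2; —)
  P = {1,5}:  v_{1} + v_{5} = v_{4}  ⇒ sig = (2; 1)
  P = {2,3}:  v_{2} + v_{3} = v_{5}  ⇒ sig = (2; 1)
  P = {2,5}:  v_{2} + v_{5} = v_{8}  ⇒ sig = (2; 1)
  P = {2,7}:  v_{2} + v_{7} = v_{6}  ⇒ sig = (2; 1)
  P = {3,4}:  v_{3} + v_{4} = v_{7}  ⇒ sig = (2; 1)
  P = {4,5}:  v_{4} + v_{5} = v_{6}  ⇒ sig = (2; 1)
  P = {4,7}:  v_{4} + v_{7} = v_{1}  ⇒ sig = (2; 1)
  P = {5,6}:  v_{5} + v_{6} = v_{2}  ⇒ sig = (2; 1)
  P = {6,7}:  v_{6} + v_{7} = v_{4}  ⇒ sig = (2; 1)
  P = {7,8}:  v_{7} + v_{8} = v_{2}  ⇒ sig = (2; 1)
  P = {1,2}:  v_{1} + v_{2} = v_{4} + v_{6}  ⇒ sig = (2; 1,1)
  P = {4,8}:  v_{4} + v_{8} = v_{2} + v_{6}  ⇒ sig = (2; 1,1)
  P = {1,3}:  v_{1} + v_{3} = 2·v_{7}  ⇒ sig = (2; 2)
  P = {1,6}:  v_{1} + v_{6} = 2·v_{4}  ⇒ sig = (2; 2)
  P = {1,8}:  v_{1} + v_{8} = 2·v_{6}  ⇒ sig = (2; 2)
  P = {2,4}:  v_{2} + v_{4} = 2·v_{6}  ⇒ sig = (2; 2)
  P = {3,8}:  v_{3} + v_{8} = 2·v_{5}  ⇒ sig = (2; 2)
  P = {6,8}:  v_{6} + v_{8} = 2·v_{2}  ⇒ sig = (2; 2)

Hence PRS(X_Σ) =
    |P|=2: 20 collections, coeffs (), (), (1), (1), (1), (1), (1), (1), (1), (1), (1), (1), (1,1), (1,1), (2), (2), (2), (2), (2), (2)


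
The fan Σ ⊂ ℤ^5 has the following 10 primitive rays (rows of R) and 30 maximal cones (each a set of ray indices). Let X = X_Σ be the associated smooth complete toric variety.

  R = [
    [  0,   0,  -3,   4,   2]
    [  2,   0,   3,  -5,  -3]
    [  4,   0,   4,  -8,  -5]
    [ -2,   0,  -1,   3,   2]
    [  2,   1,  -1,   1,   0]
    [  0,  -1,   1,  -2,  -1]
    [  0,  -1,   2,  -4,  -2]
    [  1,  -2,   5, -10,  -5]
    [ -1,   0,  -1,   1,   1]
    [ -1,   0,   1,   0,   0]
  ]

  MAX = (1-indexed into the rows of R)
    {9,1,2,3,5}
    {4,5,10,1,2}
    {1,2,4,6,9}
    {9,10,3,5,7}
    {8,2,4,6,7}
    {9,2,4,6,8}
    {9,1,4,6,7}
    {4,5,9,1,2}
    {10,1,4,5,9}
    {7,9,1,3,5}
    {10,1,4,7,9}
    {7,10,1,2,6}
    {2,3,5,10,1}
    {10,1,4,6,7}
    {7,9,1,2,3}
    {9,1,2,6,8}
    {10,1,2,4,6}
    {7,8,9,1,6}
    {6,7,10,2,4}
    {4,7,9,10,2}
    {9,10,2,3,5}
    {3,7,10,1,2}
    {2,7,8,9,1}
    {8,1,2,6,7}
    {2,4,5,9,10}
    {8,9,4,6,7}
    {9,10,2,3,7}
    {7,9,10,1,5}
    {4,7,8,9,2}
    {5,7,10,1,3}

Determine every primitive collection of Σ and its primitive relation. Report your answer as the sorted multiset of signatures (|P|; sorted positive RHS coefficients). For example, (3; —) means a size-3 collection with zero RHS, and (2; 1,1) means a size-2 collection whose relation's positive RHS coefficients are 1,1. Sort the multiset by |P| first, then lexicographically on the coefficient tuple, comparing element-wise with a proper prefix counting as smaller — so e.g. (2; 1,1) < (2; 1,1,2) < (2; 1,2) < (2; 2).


Minimal non-faces — 14 found among 10 rays, 30 max cones:

  • {3,4}:  v_{3} + v_{4} = v_{2}  →  sig = (2; 1)
  • {5,6}:  v_{5} + v_{6} = v_{1} + v_{2}  →  sig = (2; 1,1)
  • {5,8}:  v_{5} + v_{8} = v_{1} + 2·v_{2} + v_{7} + v_{9}  →  sig = (2; 1,1,1,2)
  • {3,6}:  v_{3} + v_{6} = v_{1} + 2·v_{2} + v_{7}  →  sig = (2; 1,1,2)
  • {8,10}:  v_{8} + v_{10} = v_{2} + v_{4} + 2·v_{7}  →  sig = (2; 1,1,2)
  • {3,8}:  v_{3} + v_{8} = v_{1} + 3·v_{2} + 2·v_{7} + v_{9}  →  sig = (2; 1,1,2,3)
  • {4,5,7}:  v_{4} + v_{5} + v_{7} = 0  →  sig = (3; —)
  • {2,5,7}:  v_{2} + v_{5} + v_{7} = v_{3}  →  sig = (3; 1)
  • {6,9,10}:  v_{6} + v_{9} + v_{10} = v_{4} + v_{7}  →  sig = (3; 1,1)
  • {1,4,8}:  v_{1} + v_{4} + v_{8} = 2·v_{6} + v_{9}  →  sig = (3; 1,2)
  • {1,2,9,10}:  v_{1} + v_{2} + v_{9} + v_{10} = 0  →  sig = (4; —)
  • {1,2,4,7}:  v_{1} + v_{2} + v_{4} + v_{7} = v_{6}  →  sig = (4; 1)
  • {2,6,7,9}:  v_{2} + v_{6} + v_{7} + v_{9} = v_{8}  →  sig = (4; 1)
  • {1,3,9,10}:  v_{1} + v_{3} + v_{9} + v_{10} = v_{5} + v_{7}  →  sig = (4; 1,1)

so the primitive-relation signature multiset is
{ (2; 1),  (2; 1,1),  (2; 1,1,1,2),  (2; 1,1,2) ×2,  (2; 1,1,2,3),  (3; —),  (3; 1),  (3; 1,1),  (3; 1,2),  (4; —),  (4; 1) ×2,  (4; 1,1) }


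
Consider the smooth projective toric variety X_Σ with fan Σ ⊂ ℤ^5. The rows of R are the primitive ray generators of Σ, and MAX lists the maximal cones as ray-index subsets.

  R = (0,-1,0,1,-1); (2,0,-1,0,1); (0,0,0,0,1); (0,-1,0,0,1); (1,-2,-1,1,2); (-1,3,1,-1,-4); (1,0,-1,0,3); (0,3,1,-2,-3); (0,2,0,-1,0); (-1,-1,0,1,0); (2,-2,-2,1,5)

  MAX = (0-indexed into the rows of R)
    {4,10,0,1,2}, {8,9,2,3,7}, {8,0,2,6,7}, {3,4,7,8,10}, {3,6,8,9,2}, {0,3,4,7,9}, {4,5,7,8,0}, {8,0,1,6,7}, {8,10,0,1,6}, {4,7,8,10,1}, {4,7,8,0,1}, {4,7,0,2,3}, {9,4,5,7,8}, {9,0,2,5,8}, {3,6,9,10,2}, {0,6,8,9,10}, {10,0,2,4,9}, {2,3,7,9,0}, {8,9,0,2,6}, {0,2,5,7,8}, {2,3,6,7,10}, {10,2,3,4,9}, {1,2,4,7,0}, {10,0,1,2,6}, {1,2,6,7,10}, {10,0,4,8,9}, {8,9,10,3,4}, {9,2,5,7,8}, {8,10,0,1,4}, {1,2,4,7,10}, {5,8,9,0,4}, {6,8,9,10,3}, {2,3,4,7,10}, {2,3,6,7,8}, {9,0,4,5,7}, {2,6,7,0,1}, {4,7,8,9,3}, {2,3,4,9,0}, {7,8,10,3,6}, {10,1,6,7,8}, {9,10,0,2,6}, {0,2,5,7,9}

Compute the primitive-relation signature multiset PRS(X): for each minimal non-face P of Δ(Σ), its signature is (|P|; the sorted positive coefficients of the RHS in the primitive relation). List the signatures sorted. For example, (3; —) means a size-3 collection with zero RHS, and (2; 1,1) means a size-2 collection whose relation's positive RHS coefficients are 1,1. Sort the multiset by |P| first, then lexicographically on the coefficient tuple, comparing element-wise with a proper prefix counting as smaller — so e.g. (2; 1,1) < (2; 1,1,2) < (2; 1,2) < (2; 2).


Minimal non-faces — 19 found among 11 rays, 42 max cones:

  • {4,6}:  v_{4} + v_{6} = v_{10}  so sig = (2; 1)
  • {3,5}:  v_{3} + v_{5} = v_{7} + v_{9}  so sig = (2; 1,1)
  • {1,9}:  v_{1} + v_{9} = v_{0} + v_{4} + v_{8}  so sig = (2; 1,1,1)
  • {1,3}:  v_{1} + v_{3} = v_{2} + 2·v_{4} + v_{7}  so sig = (2; 1,1,2)
  • {5,10}:  v_{5} + v_{10} = v_{0} + v_{4} + 2·v_{8}  so sig = (2; 1,1,2)
  • {1,5}:  v_{1} + v_{5} = 2·v_{0} + v_{4} + v_{7} + 2·v_{8}  so sig = (2; 1,1,2,2)
  • {5,6}:  v_{5} + v_{6} = v_{0} + 2·v_{8}  so sig = (2; 1,2)
  • {0,3,8}:  v_{0} + v_{3} + v_{8} = 0  so sig = (3; —)
  • {0,7,10}:  v_{0} + v_{7} + v_{10} = v_{1}  so sig = (3; 1)
  • {2,4,8}:  v_{2} + v_{4} + v_{8} = v_{6}  so sig = (3; 1)
  • {6,7,9}:  v_{6} + v_{7} + v_{9} = v_{8}  so sig = (3; 1)
  • {0,3,6}:  v_{0} + v_{3} + v_{6} = v_{2} + v_{4}  so sig = (3; 1,1)
  • {2,4,5}:  v_{2} + v_{4} + v_{5} = v_{0} + v_{8}  so sig = (3; 1,1)
  • {7,9,10}:  v_{7} + v_{9} + v_{10} = v_{4} + v_{8}  so sig = (3; 1,1)
  • {1,2,8}:  v_{1} + v_{2} + v_{8} = v_{0} + 2·v_{6} + v_{7}  so sig = (3; 1,1,2)
  • {0,3,10}:  v_{0} + v_{3} + v_{10} = v_{2} + 2·v_{4}  so sig = (3; 1,2)
  • {2,8,10}:  v_{2} + v_{8} + v_{10} = 2·v_{6}  so sig = (3; 2)
  • {2,4,7,9}:  v_{2} + v_{4} + v_{7} + v_{9} = 0  so sig = (4; —)
  • {0,7,8,9}:  v_{0} + v_{7} + v_{8} + v_{9} = v_{5}  so sig = (4; 1)

Sorted signature multiset PRS(X):
[(2; 1), (2; 1,1), (2; 1,1,1), (2; 1,1,2), (2; 1,1,2), (2; 1,1,2,2), (2; 1,2), (3; —), (3; 1), (3; 1), (3; 1), (3; 1,1), (3; 1,1), (3; 1,1), (3; 1,1,2), (3; 1,2), (3; 2), (4; —), (4; 1)]
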